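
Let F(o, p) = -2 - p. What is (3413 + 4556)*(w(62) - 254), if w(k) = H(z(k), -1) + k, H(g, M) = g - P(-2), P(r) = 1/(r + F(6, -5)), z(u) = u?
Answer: -1043939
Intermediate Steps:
P(r) = 1/(3 + r) (P(r) = 1/(r + (-2 - 1*(-5))) = 1/(r + (-2 + 5)) = 1/(r + 3) = 1/(3 + r))
H(g, M) = -1 + g (H(g, M) = g - 1/(3 - 2) = g - 1/1 = g - 1*1 = g - 1 = -1 + g)
w(k) = -1 + 2*k (w(k) = (-1 + k) + k = -1 + 2*k)
(3413 + 4556)*(w(62) - 254) = (3413 + 4556)*((-1 + 2*62) - 254) = 7969*((-1 + 124) - 254) = 7969*(123 - 254) = 7969*(-131) = -1043939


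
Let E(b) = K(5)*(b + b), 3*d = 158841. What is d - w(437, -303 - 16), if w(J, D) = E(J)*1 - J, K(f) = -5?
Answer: 57754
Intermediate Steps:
d = 52947 (d = (1/3)*158841 = 52947)
E(b) = -10*b (E(b) = -5*(b + b) = -10*b)
w(J, D) = -11*J (w(J, D) = -10*J*1 - J = -10*J - J = -11*J)
d - w(437, -303 - 16) = 52947 - (-11)*437 = 52947 - 1*(-4807) = 52947 + 4807 = 57754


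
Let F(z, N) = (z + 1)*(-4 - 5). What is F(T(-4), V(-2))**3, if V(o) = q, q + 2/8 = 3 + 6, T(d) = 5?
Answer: -157464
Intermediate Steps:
q = 35/4 (q = -1/4 + (3 + 6) = -1/4 + 9 = 35/4 ≈ 8.7500)
V(o) = 35/4
F(z, N) = -9 - 9*z (F(z, N) = (1 + z)*(-9) = -9 - 9*z)
F(T(-4), V(-2))**3 = (-9 - 9*5)**3 = (-9 - 45)**3 = (-54)**3 = -157464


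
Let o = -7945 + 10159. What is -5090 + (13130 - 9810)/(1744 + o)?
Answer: -10071450/1979 ≈ -5089.2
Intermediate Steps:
o = 2214
-5090 + (13130 - 9810)/(1744 + o) = -5090 + (13130 - 9810)/(1744 + 2214) = -5090 + 3320/3958 = -5090 + 3320*(1/3958) = -5090 + 1660/1979 = -10071450/1979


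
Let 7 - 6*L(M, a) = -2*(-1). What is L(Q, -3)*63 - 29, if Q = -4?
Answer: 47/2 ≈ 23.500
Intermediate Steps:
L(M, a) = ⅚ (L(M, a) = 7/6 - (-1)*(-1)/3 = 7/6 - ⅙*2 = 7/6 - ⅓ = ⅚)
L(Q, -3)*63 - 29 = (⅚)*63 - 29 = 105/2 - 29 = 47/2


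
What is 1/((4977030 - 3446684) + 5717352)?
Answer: 1/7247698 ≈ 1.3797e-7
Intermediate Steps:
1/((4977030 - 3446684) + 5717352) = 1/(1530346 + 5717352) = 1/7247698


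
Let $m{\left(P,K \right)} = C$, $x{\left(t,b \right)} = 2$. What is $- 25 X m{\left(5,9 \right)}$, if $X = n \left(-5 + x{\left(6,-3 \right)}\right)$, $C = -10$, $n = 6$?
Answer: $-4500$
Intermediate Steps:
$m{\left(P,K \right)} = -10$
$X = -18$ ($X = 6 \left(-5 + 2\right) = 6 \left(-3\right) = -18$)
$- 25 X m{\left(5,9 \right)} = \left(-25\right) \left(-18\right) \left(-10\right) = 450 \left(-10\right) = -4500$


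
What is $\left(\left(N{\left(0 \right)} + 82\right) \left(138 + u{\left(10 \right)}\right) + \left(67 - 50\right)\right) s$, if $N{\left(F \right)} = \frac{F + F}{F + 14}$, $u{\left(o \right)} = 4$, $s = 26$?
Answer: $303186$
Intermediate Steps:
$N{\left(F \right)} = \frac{2 F}{14 + F}$
$\left(\left(N{\left(0 \right)} + 82\right) \left(138 + u{\left(10 \right)}\right) + \left(67 - 50\right)\right) s = \left(\left(2 \cdot 0 \frac{1}{14 + 0} + 82\right) \left(138 + 4\right) + \left(67 - 50\right)\right) 26 = \left(\left(2 \cdot 0 \cdot \frac{1}{14} + 82\right) 142 + 17\right) 26 = \left(\left(0 + 82\right) 142 + 17\right) 26 = \left(82 \cdot 142 + 17\right) 26 = \left(11644 + 17\right) 26 = 11661 \cdot 26 = 303186$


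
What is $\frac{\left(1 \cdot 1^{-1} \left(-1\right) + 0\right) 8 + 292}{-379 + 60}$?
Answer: $- \frac{284}{319} \approx -0.89028$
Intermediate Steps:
$\frac{\left(1 \cdot 1^{-1} \left(-1\right) + 0\right) 8 + 292}{-379 + 60} = \frac{\left(1 \cdot 1 \left(-1\right) + 0\right) 8 + 292}{-319} = \left(\left(1 \left(-1\right) + 0\right) 8 + 292\right) \left(- \frac{1}{319}\right) = \left(\left(-1 + 0\right) 8 + 292\right) \left(- \frac{1}{319}\right) = \left(\left(-1\right) 8 + 292\right) \left(- \frac{1}{319}\right) = \left(-8 + 292\right) \left(- \frac{1}{319}\right) = 284 \left(- \frac{1}{319}\right) = - \frac{284}{319}$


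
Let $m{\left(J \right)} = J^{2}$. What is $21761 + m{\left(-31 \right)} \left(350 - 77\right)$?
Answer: $284114$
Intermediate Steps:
$21761 + m{\left(-31 \right)} \left(350 - 77\right) = 21761 + \left(-31\right)^{2} \left(350 - 77\right) = 21761 + 961 \cdot 273 = 21761 + 262353 = 284114$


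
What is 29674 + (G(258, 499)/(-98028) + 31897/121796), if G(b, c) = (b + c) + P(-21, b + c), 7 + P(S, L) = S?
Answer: 4920740781777/165825254 ≈ 29674.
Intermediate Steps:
P(S, L) = -7 + S
G(b, c) = -28 + b + c (G(b, c) = (b + c) + (-7 - 21) = (b + c) - 28 = -28 + b + c)
29674 + (G(258, 499)/(-98028) + 31897/121796) = 29674 + ((-28 + 258 + 499)/(-98028) + 31897/121796) = 29674 + (729*(-1/98028) + 31897*(1/121796)) = 29674 + (-81/10892 + 31897/121796) = 29674 + 42194581/165825254 = 4920740781777/165825254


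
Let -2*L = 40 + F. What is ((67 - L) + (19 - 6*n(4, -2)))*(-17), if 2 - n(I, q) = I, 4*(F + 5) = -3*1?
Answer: -15657/8 ≈ -1957.1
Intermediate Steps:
F = -23/4 (F = -5 + (-3*1)/4 = -5 + (1/4)*(-3) = -5 - 3/4 = -23/4 ≈ -5.7500)
n(I, q) = 2 - I
L = -137/8 (L = -(40 - 23/4)/2 = -1/2*137/4 = -137/8 ≈ -17.125)
((67 - L) + (19 - 6*n(4, -2)))*(-17) = ((67 - 1*(-137/8)) + (19 - 6*(2 - 1*4)))*(-17) = ((67 + 137/8) + (19 - 6*(2 - 4)))*(-17) = (673/8 + (19 - 6*(-2)))*(-17) = (673/8 + (19 - 1*(-12)))*(-17) = (673/8 + (19 + 12))*(-17) = (673/8 + 31)*(-17) = (921/8)*(-17) = -15657/8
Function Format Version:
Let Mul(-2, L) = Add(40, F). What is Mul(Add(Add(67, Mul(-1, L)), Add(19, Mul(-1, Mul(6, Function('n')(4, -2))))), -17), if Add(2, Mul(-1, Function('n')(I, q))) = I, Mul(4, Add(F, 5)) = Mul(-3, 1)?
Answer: Rational(-15657, 8) ≈ -1957.1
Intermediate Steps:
F = Rational(-23, 4) (F = Add(-5, Mul(Rational(1, 4), Mul(-3, 1))) = Add(-5, Mul(Rational(1, 4), -3)) = Add(-5, Rational(-3, 4)) = Rational(-23, 4) ≈ -5.7500)
Function('n')(I, q) = Add(2, Mul(-1, I))
L = Rational(-137, 8) (L = Mul(Rational(-1, 2), Add(40, Rational(-23, 4))) = Mul(Rational(-1, 2), Rational(137, 4)) = Rational(-137, 8) ≈ -17.125)
Mul(Add(Add(67, Mul(-1, L)), Add(19, Mul(-1, Mul(6, Function('n')(4, -2))))), -17) = Mul(Add(Add(67, Mul(-1, Rational(-137, 8))), Add(19, Mul(-1, Mul(6, Add(2, Mul(-1, 4)))))), -17) = Mul(Add(Add(67, Rational(137, 8)), Add(19, Mul(-1, Mul(6, Add(2, -4))))), -17) = Mul(Add(Rational(673, 8), Add(19, Mul(-1, Mul(6, -2)))), -17) = Mul(Add(Rational(673, 8), Add(19, Mul(-1, -12))), -17) = Mul(Add(Rational(673, 8), Add(19, 12)), -17) = Mul(Add(Rational(673, 8), 31), -17) = Mul(Rational(921, 8), -17) = Rational(-15657, 8)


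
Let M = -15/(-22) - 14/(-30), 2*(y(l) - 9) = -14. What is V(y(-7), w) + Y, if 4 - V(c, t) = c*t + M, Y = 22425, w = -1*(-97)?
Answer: 7337171/330 ≈ 22234.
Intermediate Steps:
y(l) = 2 (y(l) = 9 + (½)*(-14) = 9 - 7 = 2)
M = 379/330 (M = -15*(-1/22) - 14*(-1/30) = 15/22 + 7/15 = 379/330 ≈ 1.1485)
w = 97
V(c, t) = 941/330 - c*t (V(c, t) = 4 - (c*t + 379/330) = 4 - (379/330 + c*t) = 4 + (-379/330 - c*t) = 941/330 - c*t)
V(y(-7), w) + Y = (941/330 - 1*2*97) + 22425 = (941/330 - 194) + 22425 = -63079/330 + 22425 = 7337171/330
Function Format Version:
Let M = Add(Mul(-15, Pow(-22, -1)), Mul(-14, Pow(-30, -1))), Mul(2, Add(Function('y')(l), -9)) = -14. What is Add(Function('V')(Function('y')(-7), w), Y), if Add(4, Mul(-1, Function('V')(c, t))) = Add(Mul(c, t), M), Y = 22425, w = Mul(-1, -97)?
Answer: Rational(7337171, 330) ≈ 22234.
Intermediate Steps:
Function('y')(l) = 2 (Function('y')(l) = Add(9, Mul(Rational(1, 2), -14)) = Add(9, -7) = 2)
M = Rational(379, 330) (M = Add(Mul(-15, Rational(-1, 22)), Mul(-14, Rational(-1, 30))) = Add(Rational(15, 22), Rational(7, 15)) = Rational(379, 330) ≈ 1.1485)
w = 97
Function('V')(c, t) = Add(Rational(941, 330), Mul(-1, c, t)) (Function('V')(c, t) = Add(4, Mul(-1, Add(Mul(c, t), Rational(379, 330)))) = Add(4, Mul(-1, Add(Rational(379, 330), Mul(c, t)))) = Add(4, Add(Rational(-379, 330), Mul(-1, c, t))) = Add(Rational(941, 330), Mul(-1, c, t)))
Add(Function('V')(Function('y')(-7), w), Y) = Add(Add(Rational(941, 330), Mul(-1, 2, 97)), 22425) = Add(Add(Rational(941, 330), -194), 22425) = Add(Rational(-63079, 330), 22425) = Rational(7337171, 330)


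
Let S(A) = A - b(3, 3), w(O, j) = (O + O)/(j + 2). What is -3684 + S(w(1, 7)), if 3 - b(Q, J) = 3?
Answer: -33154/9 ≈ -3683.8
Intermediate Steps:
b(Q, J) = 0 (b(Q, J) = 3 - 1*3 = 3 - 3 = 0)
w(O, j) = 2*O/(2 + j) (w(O, j) = (2*O)/(2 + j) = 2*O/(2 + j))
S(A) = A (S(A) = A - 1*0 = A + 0 = A)
-3684 + S(w(1, 7)) = -3684 + 2*1/(2 + 7) = -3684 + 2*1/9 = -3684 + 2*1*(⅑) = -3684 + 2/9 = -33154/9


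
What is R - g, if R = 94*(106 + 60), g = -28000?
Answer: 43604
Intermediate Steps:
R = 15604 (R = 94*166 = 15604)
R - g = 15604 - 1*(-28000) = 15604 + 28000 = 43604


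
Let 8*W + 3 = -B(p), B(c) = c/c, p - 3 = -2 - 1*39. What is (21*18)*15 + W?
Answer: 11339/2 ≈ 5669.5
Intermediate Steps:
p = -38 (p = 3 + (-2 - 1*39) = 3 + (-2 - 39) = 3 - 41 = -38)
B(c) = 1
W = -1/2 (W = -3/8 + (-1*1)/8 = -3/8 + (1/8)*(-1) = -3/8 - 1/8 = -1/2 ≈ -0.50000)
(21*18)*15 + W = (21*18)*15 - 1/2 = 378*15 - 1/2 = 5670 - 1/2 = 11339/2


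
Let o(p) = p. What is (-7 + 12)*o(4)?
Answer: 20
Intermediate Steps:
(-7 + 12)*o(4) = (-7 + 12)*4 = 5*4 = 20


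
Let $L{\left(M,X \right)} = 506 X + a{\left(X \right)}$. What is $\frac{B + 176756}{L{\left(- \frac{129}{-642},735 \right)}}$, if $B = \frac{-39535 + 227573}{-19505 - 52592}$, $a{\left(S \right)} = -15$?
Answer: $\frac{12743389294}{26812513815} \approx 0.47528$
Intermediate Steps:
$L{\left(M,X \right)} = -15 + 506 X$ ($L{\left(M,X \right)} = 506 X - 15 = -15 + 506 X$)
$B = - \frac{188038}{72097}$ ($B = \frac{188038}{-72097} = 188038 \left(- \frac{1}{72097}\right) = - \frac{188038}{72097} \approx -2.6081$)
$\frac{B + 176756}{L{\left(- \frac{129}{-642},735 \right)}} = \frac{- \frac{188038}{72097} + 176756}{-15 + 506 \cdot 735} = \frac{12743389294}{72097 \left(-15 + 371910\right)} = \frac{12743389294}{72097 \cdot 371895} = \frac{12743389294}{72097} \cdot \frac{1}{371895} = \frac{12743389294}{26812513815}$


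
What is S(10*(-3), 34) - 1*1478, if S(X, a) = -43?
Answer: -1521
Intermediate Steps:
S(10*(-3), 34) - 1*1478 = -43 - 1*1478 = -43 - 1478 = -1521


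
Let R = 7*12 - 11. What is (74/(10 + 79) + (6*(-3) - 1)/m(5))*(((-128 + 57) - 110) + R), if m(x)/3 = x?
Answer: 20916/445 ≈ 47.002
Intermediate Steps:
m(x) = 3*x
R = 73 (R = 84 - 11 = 73)
(74/(10 + 79) + (6*(-3) - 1)/m(5))*(((-128 + 57) - 110) + R) = (74/(10 + 79) + (6*(-3) - 1)/((3*5)))*(((-128 + 57) - 110) + 73) = (74/89 + (-18 - 1)/15)*((-71 - 110) + 73) = (74*(1/89) - 19*1/15)*(-181 + 73) = (74/89 - 19/15)*(-108) = -581/1335*(-108) = 20916/445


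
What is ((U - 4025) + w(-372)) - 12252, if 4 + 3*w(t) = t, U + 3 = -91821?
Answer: -324679/3 ≈ -1.0823e+5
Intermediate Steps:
U = -91824 (U = -3 - 91821 = -91824)
w(t) = -4/3 + t/3
((U - 4025) + w(-372)) - 12252 = ((-91824 - 4025) + (-4/3 + (1/3)*(-372))) - 12252 = (-95849 + (-4/3 - 124)) - 12252 = (-95849 - 376/3) - 12252 = -287923/3 - 12252 = -324679/3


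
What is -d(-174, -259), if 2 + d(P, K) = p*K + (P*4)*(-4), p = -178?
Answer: -48884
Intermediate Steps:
d(P, K) = -2 - 178*K - 16*P (d(P, K) = -2 + (-178*K + (P*4)*(-4)) = -2 + (-178*K + (4*P)*(-4)) = -2 + (-178*K - 16*P) = -2 - 178*K - 16*P)
-d(-174, -259) = -(-2 - 178*(-259) - 16*(-174)) = -(-2 + 46102 + 2784) = -1*48884 = -48884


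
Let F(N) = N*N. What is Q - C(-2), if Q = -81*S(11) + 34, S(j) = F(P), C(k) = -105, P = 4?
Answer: -1157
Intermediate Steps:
F(N) = N**2
S(j) = 16 (S(j) = 4**2 = 16)
Q = -1262 (Q = -81*16 + 34 = -1296 + 34 = -1262)
Q - C(-2) = -1262 - 1*(-105) = -1262 + 105 = -1157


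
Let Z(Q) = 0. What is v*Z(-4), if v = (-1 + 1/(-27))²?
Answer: 0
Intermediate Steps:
v = 784/729 (v = (-1 - 1/27)² = (-28/27)² = 784/729 ≈ 1.0754)
v*Z(-4) = (784/729)*0 = 0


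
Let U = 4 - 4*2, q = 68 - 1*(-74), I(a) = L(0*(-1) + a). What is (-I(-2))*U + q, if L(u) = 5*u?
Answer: 102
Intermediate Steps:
I(a) = 5*a (I(a) = 5*(0*(-1) + a) = 5*(0 + a) = 5*a)
q = 142 (q = 68 + 74 = 142)
U = -4 (U = 4 - 8 = -4)
(-I(-2))*U + q = -5*(-2)*(-4) + 142 = -1*(-10)*(-4) + 142 = 10*(-4) + 142 = -40 + 142 = 102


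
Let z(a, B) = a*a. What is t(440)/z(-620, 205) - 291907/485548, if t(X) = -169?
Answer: -4010396729/6665880400 ≈ -0.60163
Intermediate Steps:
z(a, B) = a²
t(440)/z(-620, 205) - 291907/485548 = -169/((-620)²) - 291907/485548 = -169/384400 - 291907*1/485548 = -169*1/384400 - 41701/69364 = -169/384400 - 41701/69364 = -4010396729/6665880400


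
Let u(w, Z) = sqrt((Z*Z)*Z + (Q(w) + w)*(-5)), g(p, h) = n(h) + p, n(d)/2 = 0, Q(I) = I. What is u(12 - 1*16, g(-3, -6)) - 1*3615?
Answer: -3615 + sqrt(13) ≈ -3611.4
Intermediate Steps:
n(d) = 0 (n(d) = 2*0 = 0)
g(p, h) = p (g(p, h) = 0 + p = p)
u(w, Z) = sqrt(Z**3 - 10*w) (u(w, Z) = sqrt((Z*Z)*Z + (w + w)*(-5)) = sqrt(Z**2*Z + (2*w)*(-5)) = sqrt(Z**3 - 10*w))
u(12 - 1*16, g(-3, -6)) - 1*3615 = sqrt((-3)**3 - 10*(12 - 1*16)) - 1*3615 = sqrt(-27 - 10*(12 - 16)) - 3615 = sqrt(-27 - 10*(-4)) - 3615 = sqrt(-27 + 40) - 3615 = sqrt(13) - 3615 = -3615 + sqrt(13)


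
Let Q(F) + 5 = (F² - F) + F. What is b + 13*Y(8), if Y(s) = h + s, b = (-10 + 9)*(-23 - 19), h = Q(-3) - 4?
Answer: 146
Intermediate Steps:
Q(F) = -5 + F² (Q(F) = -5 + ((F² - F) + F) = -5 + F²)
h = 0 (h = (-5 + (-3)²) - 4 = (-5 + 9) - 4 = 4 - 4 = 0)
b = 42 (b = -1*(-42) = 42)
Y(s) = s (Y(s) = 0 + s = s)
b + 13*Y(8) = 42 + 13*8 = 42 + 104 = 146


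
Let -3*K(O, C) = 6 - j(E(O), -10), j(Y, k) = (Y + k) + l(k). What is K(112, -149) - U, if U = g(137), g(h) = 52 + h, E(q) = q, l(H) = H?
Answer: -481/3 ≈ -160.33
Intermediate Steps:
j(Y, k) = Y + 2*k (j(Y, k) = (Y + k) + k = Y + 2*k)
U = 189 (U = 52 + 137 = 189)
K(O, C) = -26/3 + O/3 (K(O, C) = -(6 - (O + 2*(-10)))/3 = -(6 - (O - 20))/3 = -(6 - (-20 + O))/3 = -(6 + (20 - O))/3 = -(26 - O)/3 = -26/3 + O/3)
K(112, -149) - U = (-26/3 + (⅓)*112) - 1*189 = (-26/3 + 112/3) - 189 = 86/3 - 189 = -481/3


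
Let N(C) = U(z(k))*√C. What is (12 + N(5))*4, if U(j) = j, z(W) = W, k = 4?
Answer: 48 + 16*√5 ≈ 83.777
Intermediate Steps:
N(C) = 4*√C
(12 + N(5))*4 = (12 + 4*√5)*4 = 48 + 16*√5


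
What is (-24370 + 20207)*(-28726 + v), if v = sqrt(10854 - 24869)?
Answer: 119586338 - 4163*I*sqrt(14015) ≈ 1.1959e+8 - 4.9284e+5*I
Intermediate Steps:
v = I*sqrt(14015) (v = sqrt(-14015) = I*sqrt(14015) ≈ 118.39*I)
(-24370 + 20207)*(-28726 + v) = (-24370 + 20207)*(-28726 + I*sqrt(14015)) = -4163*(-28726 + I*sqrt(14015)) = 119586338 - 4163*I*sqrt(14015)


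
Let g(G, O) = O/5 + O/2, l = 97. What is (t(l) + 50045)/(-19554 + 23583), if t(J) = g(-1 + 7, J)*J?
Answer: 188771/13430 ≈ 14.056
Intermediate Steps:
g(G, O) = 7*O/10 (g(G, O) = O*(1/5) + O*(1/2) = O/5 + O/2 = 7*O/10)
t(J) = 7*J**2/10 (t(J) = (7*J/10)*J = 7*J**2/10)
(t(l) + 50045)/(-19554 + 23583) = ((7/10)*97**2 + 50045)/(-19554 + 23583) = ((7/10)*9409 + 50045)/4029 = (65863/10 + 50045)*(1/4029) = (566313/10)*(1/4029) = 188771/13430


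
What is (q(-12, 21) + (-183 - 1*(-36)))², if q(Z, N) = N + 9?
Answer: 13689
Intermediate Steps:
q(Z, N) = 9 + N
(q(-12, 21) + (-183 - 1*(-36)))² = ((9 + 21) + (-183 - 1*(-36)))² = (30 + (-183 + 36))² = (30 - 147)² = (-117)² = 13689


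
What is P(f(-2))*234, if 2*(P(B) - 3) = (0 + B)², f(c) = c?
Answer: 1170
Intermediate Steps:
P(B) = 3 + B²/2 (P(B) = 3 + (0 + B)²/2 = 3 + B²/2)
P(f(-2))*234 = (3 + (½)*(-2)²)*234 = (3 + (½)*4)*234 = (3 + 2)*234 = 5*234 = 1170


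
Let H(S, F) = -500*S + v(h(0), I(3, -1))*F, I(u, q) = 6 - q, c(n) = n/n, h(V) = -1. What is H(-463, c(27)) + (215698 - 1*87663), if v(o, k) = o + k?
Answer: 359541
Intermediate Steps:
c(n) = 1
v(o, k) = k + o
H(S, F) = -500*S + 6*F (H(S, F) = -500*S + ((6 - 1*(-1)) - 1)*F = -500*S + ((6 + 1) - 1)*F = -500*S + (7 - 1)*F = -500*S + 6*F)
H(-463, c(27)) + (215698 - 1*87663) = (-500*(-463) + 6*1) + (215698 - 1*87663) = (231500 + 6) + (215698 - 87663) = 231506 + 128035 = 359541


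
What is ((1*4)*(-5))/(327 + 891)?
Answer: -10/609 ≈ -0.016420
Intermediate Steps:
((1*4)*(-5))/(327 + 891) = (4*(-5))/1218 = (1/1218)*(-20) = -10/609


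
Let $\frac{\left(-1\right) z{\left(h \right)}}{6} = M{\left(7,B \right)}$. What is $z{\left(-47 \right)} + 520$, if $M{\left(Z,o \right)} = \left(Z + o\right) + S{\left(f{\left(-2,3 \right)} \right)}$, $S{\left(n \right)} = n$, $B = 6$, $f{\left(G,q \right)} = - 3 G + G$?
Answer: $418$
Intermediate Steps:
$f{\left(G,q \right)} = - 2 G$
$M{\left(Z,o \right)} = 4 + Z + o$ ($M{\left(Z,o \right)} = \left(Z + o\right) - -4 = \left(Z + o\right) + 4 = 4 + Z + o$)
$z{\left(h \right)} = -102$ ($z{\left(h \right)} = - 6 \left(4 + 7 + 6\right) = \left(-6\right) 17 = -102$)
$z{\left(-47 \right)} + 520 = -102 + 520 = 418$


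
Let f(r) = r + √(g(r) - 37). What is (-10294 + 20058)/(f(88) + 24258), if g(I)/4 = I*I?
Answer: 237714344/592696777 - 9764*√30939/592696777 ≈ 0.39817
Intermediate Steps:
g(I) = 4*I² (g(I) = 4*(I*I) = 4*I²)
f(r) = r + √(-37 + 4*r²) (f(r) = r + √(4*r² - 37) = r + √(-37 + 4*r²))
(-10294 + 20058)/(f(88) + 24258) = (-10294 + 20058)/((88 + √(-37 + 4*88²)) + 24258) = 9764/((88 + √(-37 + 4*7744)) + 24258) = 9764/((88 + √(-37 + 30976)) + 24258) = 9764/((88 + √30939) + 24258) = 9764/(24346 + √30939)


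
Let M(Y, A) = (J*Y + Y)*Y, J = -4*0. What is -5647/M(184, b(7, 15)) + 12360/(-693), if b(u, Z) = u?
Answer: -140791177/7820736 ≈ -18.002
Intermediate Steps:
J = 0
M(Y, A) = Y² (M(Y, A) = (0*Y + Y)*Y = (0 + Y)*Y = Y*Y = Y²)
-5647/M(184, b(7, 15)) + 12360/(-693) = -5647/(184²) + 12360/(-693) = -5647/33856 + 12360*(-1/693) = -5647*1/33856 - 4120/231 = -5647/33856 - 4120/231 = -140791177/7820736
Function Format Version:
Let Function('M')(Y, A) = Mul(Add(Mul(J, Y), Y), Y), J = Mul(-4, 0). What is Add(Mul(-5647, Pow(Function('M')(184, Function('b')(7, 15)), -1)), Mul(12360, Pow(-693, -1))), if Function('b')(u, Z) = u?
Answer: Rational(-140791177, 7820736) ≈ -18.002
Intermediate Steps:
J = 0
Function('M')(Y, A) = Pow(Y, 2) (Function('M')(Y, A) = Mul(Add(Mul(0, Y), Y), Y) = Mul(Add(0, Y), Y) = Mul(Y, Y) = Pow(Y, 2))
Add(Mul(-5647, Pow(Function('M')(184, Function('b')(7, 15)), -1)), Mul(12360, Pow(-693, -1))) = Add(Mul(-5647, Pow(Pow(184, 2), -1)), Mul(12360, Pow(-693, -1))) = Add(Mul(-5647, Pow(33856, -1)), Mul(12360, Rational(-1, 693))) = Add(Mul(-5647, Rational(1, 33856)), Rational(-4120, 231)) = Add(Rational(-5647, 33856), Rational(-4120, 231)) = Rational(-140791177, 7820736)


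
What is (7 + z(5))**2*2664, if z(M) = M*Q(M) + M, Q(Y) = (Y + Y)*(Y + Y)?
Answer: 698351616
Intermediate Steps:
Q(Y) = 4*Y**2 (Q(Y) = (2*Y)*(2*Y) = 4*Y**2)
z(M) = M + 4*M**3 (z(M) = M*(4*M**2) + M = 4*M**3 + M = M + 4*M**3)
(7 + z(5))**2*2664 = (7 + (5 + 4*5**3))**2*2664 = (7 + (5 + 4*125))**2*2664 = (7 + (5 + 500))**2*2664 = (7 + 505)**2*2664 = 512**2*2664 = 262144*2664 = 698351616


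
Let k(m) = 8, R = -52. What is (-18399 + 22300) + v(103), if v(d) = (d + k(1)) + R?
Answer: 3960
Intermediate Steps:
v(d) = -44 + d (v(d) = (d + 8) - 52 = (8 + d) - 52 = -44 + d)
(-18399 + 22300) + v(103) = (-18399 + 22300) + (-44 + 103) = 3901 + 59 = 3960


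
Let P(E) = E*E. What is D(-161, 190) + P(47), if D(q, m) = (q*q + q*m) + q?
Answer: -2621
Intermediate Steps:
D(q, m) = q + q**2 + m*q (D(q, m) = (q**2 + m*q) + q = q + q**2 + m*q)
P(E) = E**2
D(-161, 190) + P(47) = -161*(1 + 190 - 161) + 47**2 = -161*30 + 2209 = -4830 + 2209 = -2621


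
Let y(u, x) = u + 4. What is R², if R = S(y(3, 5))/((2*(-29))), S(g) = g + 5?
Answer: 36/841 ≈ 0.042806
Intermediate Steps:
y(u, x) = 4 + u
S(g) = 5 + g
R = -6/29 (R = (5 + (4 + 3))/((2*(-29))) = (5 + 7)/(-58) = 12*(-1/58) = -6/29 ≈ -0.20690)
R² = (-6/29)² = 36/841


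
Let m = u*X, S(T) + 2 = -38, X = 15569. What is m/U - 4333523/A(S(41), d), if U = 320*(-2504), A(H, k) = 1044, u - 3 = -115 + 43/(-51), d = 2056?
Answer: -2949951480071/711055872 ≈ -4148.7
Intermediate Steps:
u = -5755/51 (u = 3 + (-115 + 43/(-51)) = 3 + (-115 + 43*(-1/51)) = 3 + (-115 - 43/51) = 3 - 5908/51 = -5755/51 ≈ -112.84)
S(T) = -40 (S(T) = -2 - 38 = -40)
U = -801280
m = -89599595/51 (m = -5755/51*15569 = -89599595/51 ≈ -1.7569e+6)
m/U - 4333523/A(S(41), d) = -89599595/51/(-801280) - 4333523/1044 = -89599595/51*(-1/801280) - 4333523*1/1044 = 17919919/8173056 - 4333523/1044 = -2949951480071/711055872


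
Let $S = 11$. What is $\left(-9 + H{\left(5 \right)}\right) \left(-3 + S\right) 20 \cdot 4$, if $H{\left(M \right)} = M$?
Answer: $-2560$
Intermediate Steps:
$\left(-9 + H{\left(5 \right)}\right) \left(-3 + S\right) 20 \cdot 4 = \left(-9 + 5\right) \left(-3 + 11\right) 20 \cdot 4 = \left(-4\right) 8 \cdot 20 \cdot 4 = \left(-32\right) 20 \cdot 4 = \left(-640\right) 4 = -2560$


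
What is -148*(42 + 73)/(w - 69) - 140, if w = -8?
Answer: 6240/77 ≈ 81.039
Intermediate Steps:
-148*(42 + 73)/(w - 69) - 140 = -148*(42 + 73)/(-8 - 69) - 140 = -17020/(-77) - 140 = -17020*(-1)/77 - 140 = -148*(-115/77) - 140 = 17020/77 - 140 = 6240/77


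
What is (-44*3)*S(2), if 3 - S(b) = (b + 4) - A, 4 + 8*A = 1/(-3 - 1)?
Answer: 3729/8 ≈ 466.13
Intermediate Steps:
A = -17/32 (A = -½ + 1/(8*(-3 - 1)) = -½ + (⅛)/(-4) = -½ + (⅛)*(-¼) = -½ - 1/32 = -17/32 ≈ -0.53125)
S(b) = -49/32 - b (S(b) = 3 - ((b + 4) - 1*(-17/32)) = 3 - ((4 + b) + 17/32) = 3 - (145/32 + b) = 3 + (-145/32 - b) = -49/32 - b)
(-44*3)*S(2) = (-44*3)*(-49/32 - 1*2) = -132*(-49/32 - 2) = -132*(-113/32) = 3729/8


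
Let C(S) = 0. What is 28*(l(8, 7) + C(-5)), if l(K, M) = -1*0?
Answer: 0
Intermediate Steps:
l(K, M) = 0
28*(l(8, 7) + C(-5)) = 28*(0 + 0) = 28*0 = 0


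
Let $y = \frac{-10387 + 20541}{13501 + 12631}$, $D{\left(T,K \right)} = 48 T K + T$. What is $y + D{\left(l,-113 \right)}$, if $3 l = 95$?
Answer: $- \frac{6731391979}{39198} \approx -1.7173 \cdot 10^{5}$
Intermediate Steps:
$l = \frac{95}{3}$ ($l = \frac{1}{3} \cdot 95 = \frac{95}{3} \approx 31.667$)
$D{\left(T,K \right)} = T + 48 K T$ ($D{\left(T,K \right)} = 48 K T + T = T + 48 K T$)
$y = \frac{5077}{13066}$ ($y = \frac{10154}{26132} = 10154 \cdot \frac{1}{26132} = \frac{5077}{13066} \approx 0.38857$)
$y + D{\left(l,-113 \right)} = \frac{5077}{13066} + \frac{95 \left(1 + 48 \left(-113\right)\right)}{3} = \frac{5077}{13066} + \frac{95 \left(1 - 5424\right)}{3} = \frac{5077}{13066} + \frac{95}{3} \left(-5423\right) = \frac{5077}{13066} - \frac{515185}{3} = - \frac{6731391979}{39198}$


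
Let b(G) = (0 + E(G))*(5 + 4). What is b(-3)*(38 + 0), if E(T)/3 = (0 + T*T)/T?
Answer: -3078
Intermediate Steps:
E(T) = 3*T (E(T) = 3*((0 + T*T)/T) = 3*((0 + T²)/T) = 3*(T²/T) = 3*T)
b(G) = 27*G (b(G) = (0 + 3*G)*(5 + 4) = (3*G)*9 = 27*G)
b(-3)*(38 + 0) = (27*(-3))*(38 + 0) = -81*38 = -3078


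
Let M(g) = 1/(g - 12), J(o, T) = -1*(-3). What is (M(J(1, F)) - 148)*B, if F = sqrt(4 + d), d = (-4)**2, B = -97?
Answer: 129301/9 ≈ 14367.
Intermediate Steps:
d = 16
F = 2*sqrt(5) (F = sqrt(4 + 16) = sqrt(20) = 2*sqrt(5) ≈ 4.4721)
J(o, T) = 3
M(g) = 1/(-12 + g)
(M(J(1, F)) - 148)*B = (1/(-12 + 3) - 148)*(-97) = (1/(-9) - 148)*(-97) = (-1/9 - 148)*(-97) = -1333/9*(-97) = 129301/9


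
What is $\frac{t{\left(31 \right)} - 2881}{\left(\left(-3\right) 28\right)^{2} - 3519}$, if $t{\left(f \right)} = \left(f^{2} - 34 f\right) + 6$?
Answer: $- \frac{2968}{3537} \approx -0.83913$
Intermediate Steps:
$t{\left(f \right)} = 6 + f^{2} - 34 f$
$\frac{t{\left(31 \right)} - 2881}{\left(\left(-3\right) 28\right)^{2} - 3519} = \frac{\left(6 + 31^{2} - 1054\right) - 2881}{\left(\left(-3\right) 28\right)^{2} - 3519} = \frac{\left(6 + 961 - 1054\right) - 2881}{\left(-84\right)^{2} - 3519} = \frac{-87 - 2881}{7056 - 3519} = - \frac{2968}{3537}$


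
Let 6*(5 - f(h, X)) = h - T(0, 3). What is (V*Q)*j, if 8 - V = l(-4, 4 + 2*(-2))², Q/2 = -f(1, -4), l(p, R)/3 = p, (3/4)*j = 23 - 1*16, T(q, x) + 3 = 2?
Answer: 106624/9 ≈ 11847.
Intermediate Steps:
T(q, x) = -1 (T(q, x) = -3 + 2 = -1)
j = 28/3 (j = 4*(23 - 1*16)/3 = 4*(23 - 16)/3 = (4/3)*7 = 28/3 ≈ 9.3333)
l(p, R) = 3*p
f(h, X) = 29/6 - h/6 (f(h, X) = 5 - (h - 1*(-1))/6 = 5 - (h + 1)/6 = 5 - (1 + h)/6 = 5 + (-⅙ - h/6) = 29/6 - h/6)
Q = -28/3 (Q = 2*(-(29/6 - ⅙*1)) = 2*(-(29/6 - ⅙)) = 2*(-1*14/3) = 2*(-14/3) = -28/3 ≈ -9.3333)
V = -136 (V = 8 - (3*(-4))² = 8 - 1*(-12)² = 8 - 1*144 = 8 - 144 = -136)
(V*Q)*j = -136*(-28/3)*(28/3) = (3808/3)*(28/3) = 106624/9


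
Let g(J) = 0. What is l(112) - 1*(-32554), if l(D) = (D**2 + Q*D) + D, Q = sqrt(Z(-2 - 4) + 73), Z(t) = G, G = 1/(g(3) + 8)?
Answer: 45210 + 84*sqrt(130) ≈ 46168.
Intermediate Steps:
G = 1/8 (G = 1/(0 + 8) = 1/8 ≈ 0.12500)
Z(t) = 1/8
Q = 3*sqrt(130)/4 (Q = sqrt(1/8 + 73) = sqrt(585/8) = 3*sqrt(130)/4 ≈ 8.5513)
l(D) = D + D**2 + 3*D*sqrt(130)/4 (l(D) = (D**2 + (3*sqrt(130)/4)*D) + D = (D**2 + 3*D*sqrt(130)/4) + D = D + D**2 + 3*D*sqrt(130)/4)
l(112) - 1*(-32554) = (1/4)*112*(4 + 3*sqrt(130) + 4*112) - 1*(-32554) = (1/4)*112*(4 + 3*sqrt(130) + 448) + 32554 = (1/4)*112*(452 + 3*sqrt(130)) + 32554 = (12656 + 84*sqrt(130)) + 32554 = 45210 + 84*sqrt(130)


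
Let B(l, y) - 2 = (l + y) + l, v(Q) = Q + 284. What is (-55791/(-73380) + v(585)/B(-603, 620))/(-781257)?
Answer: 2598773/2789993748120 ≈ 9.3146e-7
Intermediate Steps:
v(Q) = 284 + Q
B(l, y) = 2 + y + 2*l (B(l, y) = 2 + ((l + y) + l) = 2 + (y + 2*l) = 2 + y + 2*l)
(-55791/(-73380) + v(585)/B(-603, 620))/(-781257) = (-55791/(-73380) + (284 + 585)/(2 + 620 + 2*(-603)))/(-781257) = (-55791*(-1/73380) + 869/(2 + 620 - 1206))*(-1/781257) = (18597/24460 + 869/(-584))*(-1/781257) = (18597/24460 + 869*(-1/584))*(-1/781257) = (18597/24460 - 869/584)*(-1/781257) = -2598773/3571160*(-1/781257) = 2598773/2789993748120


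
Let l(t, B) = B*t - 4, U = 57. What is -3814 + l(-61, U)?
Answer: -7295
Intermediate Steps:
l(t, B) = -4 + B*t
-3814 + l(-61, U) = -3814 + (-4 + 57*(-61)) = -3814 + (-4 - 3477) = -3814 - 3481 = -7295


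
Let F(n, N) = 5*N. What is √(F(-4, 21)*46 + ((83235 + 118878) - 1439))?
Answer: 104*√19 ≈ 453.33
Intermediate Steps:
√(F(-4, 21)*46 + ((83235 + 118878) - 1439)) = √((5*21)*46 + ((83235 + 118878) - 1439)) = √(105*46 + (202113 - 1439)) = √(4830 + 200674) = √205504 = 104*√19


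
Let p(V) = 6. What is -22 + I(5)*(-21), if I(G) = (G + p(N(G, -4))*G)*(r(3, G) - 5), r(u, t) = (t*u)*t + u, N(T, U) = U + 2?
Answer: -53677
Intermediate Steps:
N(T, U) = 2 + U
r(u, t) = u + u*t² (r(u, t) = u*t² + u = u + u*t²)
I(G) = 7*G*(-2 + 3*G²) (I(G) = (G + 6*G)*(3*(1 + G²) - 5) = (7*G)*((3 + 3*G²) - 5) = (7*G)*(-2 + 3*G²) = 7*G*(-2 + 3*G²))
-22 + I(5)*(-21) = -22 + (-14*5 + 21*5³)*(-21) = -22 + (-70 + 21*125)*(-21) = -22 + (-70 + 2625)*(-21) = -22 + 2555*(-21) = -22 - 53655 = -53677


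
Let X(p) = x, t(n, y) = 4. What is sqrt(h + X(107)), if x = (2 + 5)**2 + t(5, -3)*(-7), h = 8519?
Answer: 2*sqrt(2135) ≈ 92.412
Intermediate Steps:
x = 21 (x = (2 + 5)**2 + 4*(-7) = 7**2 - 28 = 49 - 28 = 21)
X(p) = 21
sqrt(h + X(107)) = sqrt(8519 + 21) = sqrt(8540) = 2*sqrt(2135)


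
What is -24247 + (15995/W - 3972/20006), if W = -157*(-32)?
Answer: -1218384710463/50255072 ≈ -24244.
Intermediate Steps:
W = 5024
-24247 + (15995/W - 3972/20006) = -24247 + (15995/5024 - 3972/20006) = -24247 + (15995*(1/5024) - 3972*1/20006) = -24247 + (15995/5024 - 1986/10003) = -24247 + 150020321/50255072 = -1218384710463/50255072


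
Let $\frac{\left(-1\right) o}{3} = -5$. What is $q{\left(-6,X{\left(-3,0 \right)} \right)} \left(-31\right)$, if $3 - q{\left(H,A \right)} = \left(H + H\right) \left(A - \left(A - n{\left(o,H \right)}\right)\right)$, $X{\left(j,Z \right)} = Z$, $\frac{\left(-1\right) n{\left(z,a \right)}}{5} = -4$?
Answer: $-7533$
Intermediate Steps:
$o = 15$ ($o = \left(-3\right) \left(-5\right) = 15$)
$n{\left(z,a \right)} = 20$ ($n{\left(z,a \right)} = \left(-5\right) \left(-4\right) = 20$)
$q{\left(H,A \right)} = 3 - 40 H$ ($q{\left(H,A \right)} = 3 - \left(H + H\right) \left(A - \left(-20 + A\right)\right) = 3 - 2 H 20 = 3 - 40 H$)
$q{\left(-6,X{\left(-3,0 \right)} \right)} \left(-31\right) = \left(3 - -240\right) \left(-31\right) = \left(3 + 240\right) \left(-31\right) = 243 \left(-31\right) = -7533$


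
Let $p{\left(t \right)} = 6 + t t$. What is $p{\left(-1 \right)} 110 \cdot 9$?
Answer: $6930$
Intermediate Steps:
$p{\left(t \right)} = 6 + t^{2}$
$p{\left(-1 \right)} 110 \cdot 9 = \left(6 + \left(-1\right)^{2}\right) 110 \cdot 9 = \left(6 + 1\right) 110 \cdot 9 = 7 \cdot 110 \cdot 9 = 770 \cdot 9 = 6930$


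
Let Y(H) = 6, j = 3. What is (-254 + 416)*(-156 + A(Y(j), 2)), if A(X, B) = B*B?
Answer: -24624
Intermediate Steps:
A(X, B) = B**2
(-254 + 416)*(-156 + A(Y(j), 2)) = (-254 + 416)*(-156 + 2**2) = 162*(-156 + 4) = 162*(-152) = -24624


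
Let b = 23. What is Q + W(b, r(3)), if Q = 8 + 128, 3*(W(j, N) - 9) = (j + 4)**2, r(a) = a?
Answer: 388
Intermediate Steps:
W(j, N) = 9 + (4 + j)**2/3 (W(j, N) = 9 + (j + 4)**2/3 = 9 + (4 + j)**2/3)
Q = 136
Q + W(b, r(3)) = 136 + (9 + (4 + 23)**2/3) = 136 + (9 + (1/3)*27**2) = 136 + (9 + (1/3)*729) = 136 + (9 + 243) = 136 + 252 = 388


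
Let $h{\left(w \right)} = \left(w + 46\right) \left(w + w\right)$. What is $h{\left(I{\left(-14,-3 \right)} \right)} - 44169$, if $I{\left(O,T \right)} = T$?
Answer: $-44427$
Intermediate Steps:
$h{\left(w \right)} = 2 w \left(46 + w\right)$ ($h{\left(w \right)} = \left(46 + w\right) 2 w = 2 w \left(46 + w\right)$)
$h{\left(I{\left(-14,-3 \right)} \right)} - 44169 = 2 \left(-3\right) \left(46 - 3\right) - 44169 = 2 \left(-3\right) 43 - 44169 = -258 - 44169 = -44427$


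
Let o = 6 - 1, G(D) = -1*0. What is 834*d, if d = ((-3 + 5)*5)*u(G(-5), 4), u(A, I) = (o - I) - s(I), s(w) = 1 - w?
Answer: 33360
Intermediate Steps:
G(D) = 0
o = 5
u(A, I) = 4 (u(A, I) = (5 - I) - (1 - I) = (5 - I) + (-1 + I) = 4)
d = 40 (d = ((-3 + 5)*5)*4 = (2*5)*4 = 10*4 = 40)
834*d = 834*40 = 33360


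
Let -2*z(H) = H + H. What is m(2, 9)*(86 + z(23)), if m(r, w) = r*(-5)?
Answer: -630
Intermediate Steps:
m(r, w) = -5*r
z(H) = -H (z(H) = -(H + H)/2 = -H)
m(2, 9)*(86 + z(23)) = (-5*2)*(86 - 1*23) = -10*(86 - 23) = -10*63 = -630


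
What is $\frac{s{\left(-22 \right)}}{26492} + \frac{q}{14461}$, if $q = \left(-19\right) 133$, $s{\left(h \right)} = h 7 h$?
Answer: $- \frac{4487854}{95775203} \approx -0.046858$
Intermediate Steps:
$s{\left(h \right)} = 7 h^{2}$ ($s{\left(h \right)} = 7 h h = 7 h^{2}$)
$q = -2527$
$\frac{s{\left(-22 \right)}}{26492} + \frac{q}{14461} = \frac{7 \left(-22\right)^{2}}{26492} - \frac{2527}{14461} = 7 \cdot 484 \cdot \frac{1}{26492} - \frac{2527}{14461} = 3388 \cdot \frac{1}{26492} - \frac{2527}{14461} = \frac{847}{6623} - \frac{2527}{14461} = - \frac{4487854}{95775203}$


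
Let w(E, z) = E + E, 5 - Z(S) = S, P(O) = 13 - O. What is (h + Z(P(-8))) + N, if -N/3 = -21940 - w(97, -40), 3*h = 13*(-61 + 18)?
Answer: 198599/3 ≈ 66200.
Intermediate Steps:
Z(S) = 5 - S
h = -559/3 (h = (13*(-61 + 18))/3 = (13*(-43))/3 = (1/3)*(-559) = -559/3 ≈ -186.33)
w(E, z) = 2*E
N = 66402 (N = -3*(-21940 - 2*97) = -3*(-21940 - 1*194) = -3*(-21940 - 194) = -3*(-22134) = 66402)
(h + Z(P(-8))) + N = (-559/3 + (5 - (13 - 1*(-8)))) + 66402 = (-559/3 + (5 - (13 + 8))) + 66402 = (-559/3 + (5 - 1*21)) + 66402 = (-559/3 + (5 - 21)) + 66402 = (-559/3 - 16) + 66402 = -607/3 + 66402 = 198599/3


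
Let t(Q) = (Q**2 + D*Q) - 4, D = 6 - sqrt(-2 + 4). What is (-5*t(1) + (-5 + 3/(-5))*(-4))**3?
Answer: 189403/125 + 5357*sqrt(2)/5 ≈ 3030.4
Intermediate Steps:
D = 6 - sqrt(2) ≈ 4.5858
t(Q) = -4 + Q**2 + Q*(6 - sqrt(2)) (t(Q) = (Q**2 + (6 - sqrt(2))*Q) - 4 = (Q**2 + Q*(6 - sqrt(2))) - 4 = -4 + Q**2 + Q*(6 - sqrt(2)))
(-5*t(1) + (-5 + 3/(-5))*(-4))**3 = (-5*(-4 + 1**2 + 1*(6 - sqrt(2))) + (-5 + 3/(-5))*(-4))**3 = (-5*(-4 + 1 + (6 - sqrt(2))) + (-5 + 3*(-1/5))*(-4))**3 = (-5*(3 - sqrt(2)) + (-5 - 3/5)*(-4))**3 = ((-15 + 5*sqrt(2)) - 28/5*(-4))**3 = ((-15 + 5*sqrt(2)) + 112/5)**3 = (37/5 + 5*sqrt(2))**3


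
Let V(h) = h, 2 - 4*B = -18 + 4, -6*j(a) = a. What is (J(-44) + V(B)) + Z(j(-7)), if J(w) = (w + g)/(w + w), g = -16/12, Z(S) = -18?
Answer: -445/33 ≈ -13.485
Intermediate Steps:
j(a) = -a/6
g = -4/3 (g = -16*1/12 = -4/3 ≈ -1.3333)
B = 4 (B = ½ - (-18 + 4)/4 = ½ - ¼*(-14) = ½ + 7/2 = 4)
J(w) = (-4/3 + w)/(2*w) (J(w) = (w - 4/3)/(w + w) = (-4/3 + w)/((2*w)) = (-4/3 + w)*(1/(2*w)) = (-4/3 + w)/(2*w))
(J(-44) + V(B)) + Z(j(-7)) = ((⅙)*(-4 + 3*(-44))/(-44) + 4) - 18 = ((⅙)*(-1/44)*(-4 - 132) + 4) - 18 = ((⅙)*(-1/44)*(-136) + 4) - 18 = (17/33 + 4) - 18 = 149/33 - 18 = -445/33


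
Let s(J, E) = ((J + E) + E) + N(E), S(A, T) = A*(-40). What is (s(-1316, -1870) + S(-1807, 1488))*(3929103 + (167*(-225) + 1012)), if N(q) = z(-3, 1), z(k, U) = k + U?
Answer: 261664323880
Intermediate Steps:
S(A, T) = -40*A
z(k, U) = U + k
N(q) = -2 (N(q) = 1 - 3 = -2)
s(J, E) = -2 + J + 2*E (s(J, E) = ((J + E) + E) - 2 = ((E + J) + E) - 2 = (J + 2*E) - 2 = -2 + J + 2*E)
(s(-1316, -1870) + S(-1807, 1488))*(3929103 + (167*(-225) + 1012)) = ((-2 - 1316 + 2*(-1870)) - 40*(-1807))*(3929103 + (167*(-225) + 1012)) = ((-2 - 1316 - 3740) + 72280)*(3929103 + (-37575 + 1012)) = (-5058 + 72280)*(3929103 - 36563) = 67222*3892540 = 261664323880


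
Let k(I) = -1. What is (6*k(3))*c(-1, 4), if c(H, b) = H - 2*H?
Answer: -6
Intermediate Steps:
c(H, b) = -H
(6*k(3))*c(-1, 4) = (6*(-1))*(-1*(-1)) = -6*1 = -6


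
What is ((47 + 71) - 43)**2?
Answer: 5625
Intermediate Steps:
((47 + 71) - 43)**2 = (118 - 43)**2 = 75**2 = 5625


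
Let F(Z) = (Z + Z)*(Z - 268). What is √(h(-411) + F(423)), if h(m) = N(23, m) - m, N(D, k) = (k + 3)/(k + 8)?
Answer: 33*√19617637/403 ≈ 362.69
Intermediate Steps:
N(D, k) = (3 + k)/(8 + k)
F(Z) = 2*Z*(-268 + Z) (F(Z) = (2*Z)*(-268 + Z) = 2*Z*(-268 + Z))
h(m) = -m + (3 + m)/(8 + m) (h(m) = (3 + m)/(8 + m) - m = -m + (3 + m)/(8 + m))
√(h(-411) + F(423)) = √((3 - 411 - 1*(-411)*(8 - 411))/(8 - 411) + 2*423*(-268 + 423)) = √((3 - 411 - 1*(-411)*(-403))/(-403) + 2*423*155) = √(-(3 - 411 - 165633)/403 + 131130) = √(-1/403*(-166041) + 131130) = √(166041/403 + 131130) = √(53011431/403) = 33*√19617637/403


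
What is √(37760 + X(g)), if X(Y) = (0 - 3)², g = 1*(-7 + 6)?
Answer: √37769 ≈ 194.34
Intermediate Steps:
g = -1 (g = 1*(-1) = -1)
X(Y) = 9 (X(Y) = (-3)² = 9)
√(37760 + X(g)) = √(37760 + 9) = √37769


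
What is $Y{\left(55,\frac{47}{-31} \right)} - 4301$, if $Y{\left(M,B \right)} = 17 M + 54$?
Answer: $-3312$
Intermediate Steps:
$Y{\left(M,B \right)} = 54 + 17 M$
$Y{\left(55,\frac{47}{-31} \right)} - 4301 = \left(54 + 17 \cdot 55\right) - 4301 = \left(54 + 935\right) - 4301 = 989 - 4301 = -3312$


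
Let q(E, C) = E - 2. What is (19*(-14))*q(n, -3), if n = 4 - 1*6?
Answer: 1064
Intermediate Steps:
n = -2 (n = 4 - 6 = -2)
q(E, C) = -2 + E
(19*(-14))*q(n, -3) = (19*(-14))*(-2 - 2) = -266*(-4) = 1064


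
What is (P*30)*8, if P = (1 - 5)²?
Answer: 3840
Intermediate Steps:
P = 16 (P = (-4)² = 16)
(P*30)*8 = (16*30)*8 = 480*8 = 3840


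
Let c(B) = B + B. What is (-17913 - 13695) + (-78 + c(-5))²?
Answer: -23864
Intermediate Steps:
c(B) = 2*B
(-17913 - 13695) + (-78 + c(-5))² = (-17913 - 13695) + (-78 + 2*(-5))² = -31608 + (-78 - 10)² = -31608 + (-88)² = -31608 + 7744 = -23864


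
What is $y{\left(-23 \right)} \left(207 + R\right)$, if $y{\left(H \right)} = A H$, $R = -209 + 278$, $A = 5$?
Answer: $-31740$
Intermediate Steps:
$R = 69$
$y{\left(H \right)} = 5 H$
$y{\left(-23 \right)} \left(207 + R\right) = 5 \left(-23\right) \left(207 + 69\right) = \left(-115\right) 276 = -31740$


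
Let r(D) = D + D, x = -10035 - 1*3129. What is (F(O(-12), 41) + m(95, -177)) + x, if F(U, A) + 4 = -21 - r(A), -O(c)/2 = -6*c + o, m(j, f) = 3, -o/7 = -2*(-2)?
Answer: -13268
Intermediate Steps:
o = -28 (o = -(-14)*(-2) = -7*4 = -28)
O(c) = 56 + 12*c (O(c) = -2*(-6*c - 28) = -2*(-28 - 6*c) = 56 + 12*c)
x = -13164 (x = -10035 - 3129 = -13164)
r(D) = 2*D
F(U, A) = -25 - 2*A (F(U, A) = -4 + (-21 - 2*A) = -25 - 2*A)
(F(O(-12), 41) + m(95, -177)) + x = ((-25 - 2*41) + 3) - 13164 = ((-25 - 82) + 3) - 13164 = (-107 + 3) - 13164 = -104 - 13164 = -13268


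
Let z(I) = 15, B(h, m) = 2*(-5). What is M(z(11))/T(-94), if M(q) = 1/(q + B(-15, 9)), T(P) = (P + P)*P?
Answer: 1/88360 ≈ 1.1317e-5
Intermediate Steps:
B(h, m) = -10
T(P) = 2*P**2 (T(P) = (2*P)*P = 2*P**2)
M(q) = 1/(-10 + q) (M(q) = 1/(q - 10) = 1/(-10 + q))
M(z(11))/T(-94) = 1/((-10 + 15)*((2*(-94)**2))) = 1/(5*((2*8836))) = (1/5)/17672 = (1/5)*(1/17672) = 1/88360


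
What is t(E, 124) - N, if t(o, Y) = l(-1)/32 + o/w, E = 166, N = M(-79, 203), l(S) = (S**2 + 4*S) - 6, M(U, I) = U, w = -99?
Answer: 244069/3168 ≈ 77.042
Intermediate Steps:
l(S) = -6 + S**2 + 4*S
N = -79
t(o, Y) = -9/32 - o/99 (t(o, Y) = (-6 + (-1)**2 + 4*(-1))/32 + o/(-99) = (-6 + 1 - 4)*(1/32) + o*(-1/99) = -9*1/32 - o/99 = -9/32 - o/99)
t(E, 124) - N = (-9/32 - 1/99*166) - 1*(-79) = (-9/32 - 166/99) + 79 = -6203/3168 + 79 = 244069/3168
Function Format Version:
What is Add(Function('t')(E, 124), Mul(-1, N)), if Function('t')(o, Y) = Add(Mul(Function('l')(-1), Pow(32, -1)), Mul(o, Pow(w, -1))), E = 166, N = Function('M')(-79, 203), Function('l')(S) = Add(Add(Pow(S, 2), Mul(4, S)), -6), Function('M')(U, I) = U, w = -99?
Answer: Rational(244069, 3168) ≈ 77.042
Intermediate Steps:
Function('l')(S) = Add(-6, Pow(S, 2), Mul(4, S))
N = -79
Function('t')(o, Y) = Add(Rational(-9, 32), Mul(Rational(-1, 99), o)) (Function('t')(o, Y) = Add(Mul(Add(-6, Pow(-1, 2), Mul(4, -1)), Pow(32, -1)), Mul(o, Pow(-99, -1))) = Add(Mul(Add(-6, 1, -4), Rational(1, 32)), Mul(o, Rational(-1, 99))) = Add(Mul(-9, Rational(1, 32)), Mul(Rational(-1, 99), o)) = Add(Rational(-9, 32), Mul(Rational(-1, 99), o)))
Add(Function('t')(E, 124), Mul(-1, N)) = Add(Add(Rational(-9, 32), Mul(Rational(-1, 99), 166)), Mul(-1, -79)) = Add(Add(Rational(-9, 32), Rational(-166, 99)), 79) = Add(Rational(-6203, 3168), 79) = Rational(244069, 3168)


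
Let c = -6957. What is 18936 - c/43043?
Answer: 815069205/43043 ≈ 18936.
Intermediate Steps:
18936 - c/43043 = 18936 - (-6957)/43043 = 18936 - 1*(-6957/43043) = 18936 + 6957/43043 = 815069205/43043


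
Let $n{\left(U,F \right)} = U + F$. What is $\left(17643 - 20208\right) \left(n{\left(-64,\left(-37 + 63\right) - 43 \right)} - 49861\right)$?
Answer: $128101230$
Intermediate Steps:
$n{\left(U,F \right)} = F + U$
$\left(17643 - 20208\right) \left(n{\left(-64,\left(-37 + 63\right) - 43 \right)} - 49861\right) = \left(17643 - 20208\right) \left(\left(\left(\left(-37 + 63\right) - 43\right) - 64\right) - 49861\right) = - 2565 \left(\left(\left(26 - 43\right) - 64\right) - 49861\right) = - 2565 \left(\left(-17 - 64\right) - 49861\right) = - 2565 \left(-81 - 49861\right) = \left(-2565\right) \left(-49942\right) = 128101230$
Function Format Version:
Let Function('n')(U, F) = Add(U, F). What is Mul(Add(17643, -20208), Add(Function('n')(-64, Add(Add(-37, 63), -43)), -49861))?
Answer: 128101230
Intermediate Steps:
Function('n')(U, F) = Add(F, U)
Mul(Add(17643, -20208), Add(Function('n')(-64, Add(Add(-37, 63), -43)), -49861)) = Mul(Add(17643, -20208), Add(Add(Add(Add(-37, 63), -43), -64), -49861)) = Mul(-2565, Add(Add(Add(26, -43), -64), -49861)) = Mul(-2565, Add(Add(-17, -64), -49861)) = Mul(-2565, Add(-81, -49861)) = Mul(-2565, -49942) = 128101230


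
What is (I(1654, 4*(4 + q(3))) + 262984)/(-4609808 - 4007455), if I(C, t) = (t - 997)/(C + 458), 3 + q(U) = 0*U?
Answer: -185140405/6066553152 ≈ -0.030518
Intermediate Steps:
q(U) = -3 (q(U) = -3 + 0*U = -3 + 0 = -3)
I(C, t) = (-997 + t)/(458 + C)
(I(1654, 4*(4 + q(3))) + 262984)/(-4609808 - 4007455) = ((-997 + 4*(4 - 3))/(458 + 1654) + 262984)/(-4609808 - 4007455) = ((-997 + 4*1)/2112 + 262984)/(-8617263) = ((-997 + 4)/2112 + 262984)*(-1/8617263) = ((1/2112)*(-993) + 262984)*(-1/8617263) = (-331/704 + 262984)*(-1/8617263) = (185140405/704)*(-1/8617263) = -185140405/6066553152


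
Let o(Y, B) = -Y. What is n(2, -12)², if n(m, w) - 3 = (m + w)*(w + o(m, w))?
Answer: 20449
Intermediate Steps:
n(m, w) = 3 + (m + w)*(w - m)
n(2, -12)² = (3 + (-12)² - 1*2²)² = (3 + 144 - 1*4)² = (3 + 144 - 4)² = 143² = 20449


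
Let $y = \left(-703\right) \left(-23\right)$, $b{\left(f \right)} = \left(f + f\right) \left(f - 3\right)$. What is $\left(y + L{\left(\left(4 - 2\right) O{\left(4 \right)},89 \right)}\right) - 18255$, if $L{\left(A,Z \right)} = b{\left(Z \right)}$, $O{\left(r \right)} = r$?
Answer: $13222$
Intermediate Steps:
$b{\left(f \right)} = 2 f \left(-3 + f\right)$
$L{\left(A,Z \right)} = 2 Z \left(-3 + Z\right)$
$y = 16169$
$\left(y + L{\left(\left(4 - 2\right) O{\left(4 \right)},89 \right)}\right) - 18255 = \left(16169 + 2 \cdot 89 \left(-3 + 89\right)\right) - 18255 = \left(16169 + 2 \cdot 89 \cdot 86\right) - 18255 = \left(16169 + 15308\right) - 18255 = 31477 - 18255 = 13222$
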